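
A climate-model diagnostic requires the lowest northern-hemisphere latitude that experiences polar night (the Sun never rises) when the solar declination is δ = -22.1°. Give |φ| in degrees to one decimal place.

|φ| = 67.9°

Polar night requires cos H₀ = −tan φ tan δ ≥ 1, i.e. tan φ tan δ ≤ −1.
The boundary is |tan φ| · |tan δ| = 1, so |φ| = 90° − |δ| = 90° − 22.1° = 67.9° in the northern hemisphere.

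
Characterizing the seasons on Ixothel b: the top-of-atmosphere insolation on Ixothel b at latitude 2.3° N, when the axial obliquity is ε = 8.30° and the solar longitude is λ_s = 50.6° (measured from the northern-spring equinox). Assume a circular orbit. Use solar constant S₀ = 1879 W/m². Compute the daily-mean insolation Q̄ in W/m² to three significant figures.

Q̄ ≈ 598 W/m²

Solar declination: sin δ = sin ε · sin λ_s = sin 8.30° × sin 50.6° = 0.11155, so δ = +6.405°.
cos H₀ = −tan(+2.3°) tan(+6.405°) = -0.0045, H₀ = 1.5753 rad.
Bracket: H₀ sin φ sin δ + cos φ cos δ sin H₀ = 1.5753×0.04013×0.11155 + 0.99919×0.99376×0.99999 = 0.007052 + 0.992945 = 0.999997.
Q̄ = (S₀/π) × [bracket] = (1879/π) × 0.999997 = 598.1 W/m².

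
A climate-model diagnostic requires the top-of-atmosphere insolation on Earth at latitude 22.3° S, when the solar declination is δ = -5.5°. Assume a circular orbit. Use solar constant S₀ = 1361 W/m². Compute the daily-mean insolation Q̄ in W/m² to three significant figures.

Q̄ ≈ 424 W/m²

cos H₀ = −tan(-22.3°) tan(-5.500°) = -0.0395, H₀ = 1.6103 rad.
Bracket: H₀ sin φ sin δ + cos φ cos δ sin H₀ = 1.6103×-0.37946×-0.09585 + 0.92521×0.99540×0.99922 = 0.058569 + 0.920236 = 0.978805.
Q̄ = (S₀/π) × [bracket] = (1361/π) × 0.978805 = 424.0 W/m².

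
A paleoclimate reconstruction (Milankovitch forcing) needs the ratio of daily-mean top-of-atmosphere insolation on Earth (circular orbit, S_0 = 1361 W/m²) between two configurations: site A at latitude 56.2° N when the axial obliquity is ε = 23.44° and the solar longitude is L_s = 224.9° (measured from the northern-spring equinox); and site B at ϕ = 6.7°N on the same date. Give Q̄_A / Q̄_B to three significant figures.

Q̄_A / Q̄_B ≈ 0.243

— Configuration A (ϕ=+56.2°):
Solar declination: sin δ = sin ε · sin L_s = sin 23.44° × sin 224.9° = -0.28079, so δ = -16.307°.
cos h₀ = −tan(+56.2°) tan(-16.307°) = 0.4370, h₀ = 1.1185 rad.
Bracket: h₀ sin ϕ sin δ + cos ϕ cos δ sin h₀ = 1.1185×0.83098×-0.28079 + 0.55630×0.95977×0.89945 = -0.260981 + 0.480234 = 0.219253.
Q̄ = (S_0/π) × [bracket] = (1361/π) × 0.219253 = 94.985 W/m².
— Configuration B (ϕ=+6.7°):
cos h₀ = −tan(+6.7°) tan(-16.307°) = 0.0344, h₀ = 1.5364 rad.
Bracket: h₀ sin ϕ sin δ + cos ϕ cos δ sin h₀ = 1.5364×0.11667×-0.28079 + 0.99317×0.95977×0.99941 = -0.050332 + 0.952652 = 0.902320.
Q̄ = (S_0/π) × [bracket] = (1361/π) × 0.902320 = 390.90 W/m².
Ratio Q̄_A / Q̄_B = 94.985 / 390.90 = 0.2430.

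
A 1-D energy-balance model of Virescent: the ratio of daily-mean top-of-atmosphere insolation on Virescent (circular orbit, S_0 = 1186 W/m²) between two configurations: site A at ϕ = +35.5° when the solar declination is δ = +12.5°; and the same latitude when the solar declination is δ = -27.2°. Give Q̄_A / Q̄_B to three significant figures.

— Configuration A (ϕ=+35.5°):
cos h₀ = −tan(+35.5°) tan(+12.500°) = -0.1581, h₀ = 1.7296 rad.
Bracket: h₀ sin ϕ sin δ + cos ϕ cos δ sin h₀ = 1.7296×0.58070×0.21644 + 0.81412×0.97630×0.98742 = 0.217388 + 0.784826 = 1.002214.
Q̄ = (S_0/π) × [bracket] = (1186/π) × 1.002214 = 378.35 W/m².
— Configuration B (ϕ=+35.5°):
cos h₀ = −tan(+35.5°) tan(-27.200°) = 0.3666, h₀ = 1.1955 rad.
Bracket: h₀ sin ϕ sin δ + cos ϕ cos δ sin h₀ = 1.1955×0.58070×-0.45710 + 0.81412×0.88942×0.93039 = -0.317331 + 0.673690 = 0.356359.
Q̄ = (S_0/π) × [bracket] = (1186/π) × 0.356359 = 134.53 W/m².
Ratio Q̄_A / Q̄_B = 378.35 / 134.53 = 2.812.

Q̄_A / Q̄_B ≈ 2.81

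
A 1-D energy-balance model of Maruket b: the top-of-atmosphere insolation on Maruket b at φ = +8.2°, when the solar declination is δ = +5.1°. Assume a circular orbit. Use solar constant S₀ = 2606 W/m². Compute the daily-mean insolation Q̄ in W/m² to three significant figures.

cos H₀ = −tan(+8.2°) tan(+5.100°) = -0.0129, H₀ = 1.5837 rad.
Bracket: H₀ sin φ sin δ + cos φ cos δ sin H₀ = 1.5837×0.14263×0.08889 + 0.98978×0.99604×0.99992 = 0.020079 + 0.985782 = 1.005861.
Q̄ = (S₀/π) × [bracket] = (2606/π) × 1.005861 = 834.4 W/m².

Q̄ ≈ 834 W/m²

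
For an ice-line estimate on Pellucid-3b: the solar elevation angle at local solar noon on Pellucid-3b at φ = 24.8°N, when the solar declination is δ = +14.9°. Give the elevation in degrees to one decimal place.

At local noon the hour angle is zero, so the zenith angle equals |φ − δ| = |+24.8° − (+14.900°)| = 9.900°.
Elevation = 90° − 9.900° = 80.1°.

80.1°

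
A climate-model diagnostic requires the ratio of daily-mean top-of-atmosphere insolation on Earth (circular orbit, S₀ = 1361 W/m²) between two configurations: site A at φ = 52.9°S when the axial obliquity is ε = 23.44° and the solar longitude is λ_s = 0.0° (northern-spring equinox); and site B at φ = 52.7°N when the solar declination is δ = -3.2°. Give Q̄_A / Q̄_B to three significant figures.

Q̄_A / Q̄_B ≈ 1.12

— Configuration A (φ=-52.9°):
Solar declination: sin δ = sin ε · sin λ_s = sin 23.44° × sin 0.0° = 0.00000, so δ = +0.000°.
cos H₀ = −tan(-52.9°) tan(+0.000°) = 0.0000, H₀ = 1.5708 rad.
Bracket: H₀ sin φ sin δ + cos φ cos δ sin H₀ = 1.5708×-0.79758×0.00000 + 0.60321×1.00000×1.00000 = -0.000000 + 0.603210 = 0.603210.
Q̄ = (S₀/π) × [bracket] = (1361/π) × 0.603210 = 261.32 W/m².
— Configuration B (φ=+52.7°):
cos H₀ = −tan(+52.7°) tan(-3.200°) = 0.0734, H₀ = 1.4973 rad.
Bracket: H₀ sin φ sin δ + cos φ cos δ sin H₀ = 1.4973×0.79547×-0.05582 + 0.60599×0.99844×0.99730 = -0.066485 + 0.603411 = 0.536926.
Q̄ = (S₀/π) × [bracket] = (1361/π) × 0.536926 = 232.61 W/m².
Ratio Q̄_A / Q̄_B = 261.32 / 232.61 = 1.123.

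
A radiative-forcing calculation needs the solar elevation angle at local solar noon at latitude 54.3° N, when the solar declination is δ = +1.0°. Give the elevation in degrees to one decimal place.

At local noon the hour angle is zero, so the zenith angle equals |ϕ − δ| = |+54.3° − (+1.000°)| = 53.300°.
Elevation = 90° − 53.300° = 36.7°.

36.7°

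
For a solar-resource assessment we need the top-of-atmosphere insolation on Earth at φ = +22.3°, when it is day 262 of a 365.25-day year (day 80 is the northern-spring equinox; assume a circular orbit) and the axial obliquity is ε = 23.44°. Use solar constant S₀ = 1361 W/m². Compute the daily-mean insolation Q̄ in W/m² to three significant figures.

Q̄ ≈ 402 W/m²

Solar longitude: λ_s = 360° × (262 − 80)/365.25 = 179.384°.
sin δ = sin 23.44° × sin 179.384° = 0.00428, so δ = +0.245°.
cos H₀ = −tan(+22.3°) tan(+0.245°) = -0.0018, H₀ = 1.5726 rad.
Bracket: H₀ sin φ sin δ + cos φ cos δ sin H₀ = 1.5726×0.37946×0.00428 + 0.92521×0.99999×1.00000 = 0.002554 + 0.925201 = 0.927755.
Q̄ = (S₀/π) × [bracket] = (1361/π) × 0.927755 = 401.9 W/m².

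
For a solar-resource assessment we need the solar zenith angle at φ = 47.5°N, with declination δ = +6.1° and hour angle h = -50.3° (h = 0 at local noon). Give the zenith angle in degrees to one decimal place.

cos θ_z = sin φ sin δ + cos φ cos δ cos h = 0.078346 + 0.429102 = 0.507448.
θ_z = arccos(0.507448) = 59.5°.

θ_z = 59.5°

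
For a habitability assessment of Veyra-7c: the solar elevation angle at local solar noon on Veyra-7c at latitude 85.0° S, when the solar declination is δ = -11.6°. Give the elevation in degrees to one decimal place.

At local noon the hour angle is zero, so the zenith angle equals |ϕ − δ| = |-85.0° − (-11.600°)| = 73.400°.
Elevation = 90° − 73.400° = 16.6°.

16.6°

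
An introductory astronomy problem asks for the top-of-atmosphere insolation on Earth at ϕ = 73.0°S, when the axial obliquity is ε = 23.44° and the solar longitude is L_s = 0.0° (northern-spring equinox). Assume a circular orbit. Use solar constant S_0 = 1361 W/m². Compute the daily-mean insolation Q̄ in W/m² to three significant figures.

Solar declination: sin δ = sin ε · sin L_s = sin 23.44° × sin 0.0° = 0.00000, so δ = +0.000°.
cos h₀ = −tan(-73.0°) tan(+0.000°) = 0.0000, h₀ = 1.5708 rad.
Bracket: h₀ sin ϕ sin δ + cos ϕ cos δ sin h₀ = 1.5708×-0.95630×0.00000 + 0.29237×1.00000×1.00000 = -0.000000 + 0.292370 = 0.292370.
Q̄ = (S_0/π) × [bracket] = (1361/π) × 0.292370 = 126.7 W/m².

Q̄ ≈ 127 W/m²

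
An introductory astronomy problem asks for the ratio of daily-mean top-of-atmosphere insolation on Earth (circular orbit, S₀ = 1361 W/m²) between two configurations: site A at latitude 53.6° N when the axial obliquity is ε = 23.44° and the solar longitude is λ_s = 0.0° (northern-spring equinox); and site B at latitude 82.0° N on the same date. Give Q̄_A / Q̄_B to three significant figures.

— Configuration A (φ=+53.6°):
Solar declination: sin δ = sin ε · sin λ_s = sin 23.44° × sin 0.0° = 0.00000, so δ = +0.000°.
cos H₀ = −tan(+53.6°) tan(+0.000°) = -0.0000, H₀ = 1.5708 rad.
Bracket: H₀ sin φ sin δ + cos φ cos δ sin H₀ = 1.5708×0.80489×0.00000 + 0.59342×1.00000×1.00000 = 0.000000 + 0.593420 = 0.593420.
Q̄ = (S₀/π) × [bracket] = (1361/π) × 0.593420 = 257.08 W/m².
— Configuration B (φ=+82.0°):
cos H₀ = −tan(+82.0°) tan(+0.000°) = -0.0000, H₀ = 1.5708 rad.
Bracket: H₀ sin φ sin δ + cos φ cos δ sin H₀ = 1.5708×0.99027×0.00000 + 0.13917×1.00000×1.00000 = 0.000000 + 0.139170 = 0.139170.
Q̄ = (S₀/π) × [bracket] = (1361/π) × 0.139170 = 60.291 W/m².
Ratio Q̄_A / Q̄_B = 257.08 / 60.291 = 4.264.

Q̄_A / Q̄_B ≈ 4.26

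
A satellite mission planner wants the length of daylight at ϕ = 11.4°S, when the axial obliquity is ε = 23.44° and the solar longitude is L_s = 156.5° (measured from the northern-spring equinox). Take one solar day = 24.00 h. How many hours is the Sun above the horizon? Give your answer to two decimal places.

11.75 h

Solar declination: sin δ = sin ε · sin L_s = sin 23.44° × sin 156.5° = 0.15862, so δ = +9.127°.
cos h₀ = −tan ϕ · tan δ = −tan(-11.4°) × tan(+9.127°) = 0.0324, so h₀ = 1.5384 rad = 88.14°.
Daylight = 2h₀/(2π) × 24.00 h = (1.5384/π) × 24.00 = 11.75 h.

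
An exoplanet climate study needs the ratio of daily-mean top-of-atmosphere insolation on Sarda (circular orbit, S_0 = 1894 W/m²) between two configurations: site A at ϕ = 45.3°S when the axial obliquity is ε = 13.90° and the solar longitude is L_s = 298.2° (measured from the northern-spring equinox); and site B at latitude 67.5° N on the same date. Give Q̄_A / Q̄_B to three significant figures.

— Configuration A (ϕ=-45.3°):
Solar declination: sin δ = sin ε · sin L_s = sin 13.90° × sin 298.2° = -0.21171, so δ = -12.223°.
cos h₀ = −tan(-45.3°) tan(-12.223°) = -0.2189, h₀ = 1.7915 rad.
Bracket: h₀ sin ϕ sin δ + cos ϕ cos δ sin h₀ = 1.7915×-0.71080×-0.21171 + 0.70339×0.97733×0.97575 = 0.269591 + 0.670774 = 0.940365.
Q̄ = (S_0/π) × [bracket] = (1894/π) × 0.940365 = 566.93 W/m².
— Configuration B (ϕ=+67.5°):
cos h₀ = −tan(+67.5°) tan(-12.223°) = 0.5230, h₀ = 1.0205 rad.
Bracket: h₀ sin ϕ sin δ + cos ϕ cos δ sin h₀ = 1.0205×0.92388×-0.21171 + 0.38268×0.97733×0.85235 = -0.199604 + 0.318783 = 0.119179.
Q̄ = (S_0/π) × [bracket] = (1894/π) × 0.119179 = 71.851 W/m².
Ratio Q̄_A / Q̄_B = 566.93 / 71.851 = 7.890.

Q̄_A / Q̄_B ≈ 7.89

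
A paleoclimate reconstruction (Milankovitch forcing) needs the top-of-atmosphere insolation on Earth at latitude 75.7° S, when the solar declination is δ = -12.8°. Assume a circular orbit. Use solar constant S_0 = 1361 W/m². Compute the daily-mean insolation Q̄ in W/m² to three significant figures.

cos h₀ = −tan(-75.7°) tan(-12.800°) = -0.8913, h₀ = 2.6710 rad.
Bracket: h₀ sin ϕ sin δ + cos ϕ cos δ sin h₀ = 2.6710×-0.96902×-0.22155 + 0.24700×0.97515×0.45338 = 0.573427 + 0.109202 = 0.682629.
Q̄ = (S_0/π) × [bracket] = (1361/π) × 0.682629 = 295.7 W/m².

Q̄ ≈ 296 W/m²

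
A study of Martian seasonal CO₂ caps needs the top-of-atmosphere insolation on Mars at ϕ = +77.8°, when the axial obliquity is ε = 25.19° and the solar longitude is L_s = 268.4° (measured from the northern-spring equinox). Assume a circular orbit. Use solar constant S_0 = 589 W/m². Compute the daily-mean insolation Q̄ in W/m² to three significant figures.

Q̄ ≈ 0.00 W/m²

Solar declination: sin δ = sin ε · sin L_s = sin 25.19° × sin 268.4° = -0.42546, so δ = -25.179°.
cos h₀ = −tan(+77.8°) tan(-25.179°) = 2.1744 ≥ 1 ⇒ polar night, h₀ = 0 and Q̄ = 0.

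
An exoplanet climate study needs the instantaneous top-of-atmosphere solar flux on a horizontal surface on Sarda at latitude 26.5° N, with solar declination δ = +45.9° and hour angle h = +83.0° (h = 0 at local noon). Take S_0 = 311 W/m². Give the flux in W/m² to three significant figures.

cos θ_z = sin ϕ sin δ + cos ϕ cos δ cos h = 0.320426 + 0.075900 = 0.396326.
Flux = S_0 · cos θ_z = 311 × 0.396326 = 123.3 W/m².

123 W/m²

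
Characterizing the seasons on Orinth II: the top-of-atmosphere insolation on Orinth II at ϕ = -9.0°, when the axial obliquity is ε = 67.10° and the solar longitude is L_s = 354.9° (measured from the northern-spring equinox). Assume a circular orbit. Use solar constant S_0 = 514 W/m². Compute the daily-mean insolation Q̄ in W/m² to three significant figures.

Q̄ ≈ 164 W/m²

Solar declination: sin δ = sin ε · sin L_s = sin 67.10° × sin 354.9° = -0.08189, so δ = -4.697°.
cos h₀ = −tan(-9.0°) tan(-4.697°) = -0.0130, h₀ = 1.5838 rad.
Bracket: h₀ sin ϕ sin δ + cos ϕ cos δ sin h₀ = 1.5838×-0.15643×-0.08189 + 0.98769×0.99664×0.99992 = 0.020289 + 0.984293 = 1.004582.
Q̄ = (S_0/π) × [bracket] = (514/π) × 1.004582 = 164.4 W/m².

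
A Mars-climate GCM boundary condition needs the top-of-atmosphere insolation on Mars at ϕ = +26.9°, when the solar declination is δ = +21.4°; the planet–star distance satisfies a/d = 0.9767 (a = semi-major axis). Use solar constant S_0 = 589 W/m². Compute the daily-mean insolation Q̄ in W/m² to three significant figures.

cos h₀ = −tan(+26.9°) tan(+21.400°) = -0.1988, h₀ = 1.7710 rad.
Bracket: h₀ sin ϕ sin δ + cos ϕ cos δ sin h₀ = 1.7710×0.45243×0.36488 + 0.89180×0.93106×0.98004 = 0.292361 + 0.813746 = 1.106107.
Inverse-square distance factor (a/d)² = 0.9767² = 0.953943.
Q̄ = (S_0/π) × 0.953943 × [bracket] = (589/π) × 0.953943 × 1.106107 = 197.8 W/m².

Q̄ ≈ 198 W/m²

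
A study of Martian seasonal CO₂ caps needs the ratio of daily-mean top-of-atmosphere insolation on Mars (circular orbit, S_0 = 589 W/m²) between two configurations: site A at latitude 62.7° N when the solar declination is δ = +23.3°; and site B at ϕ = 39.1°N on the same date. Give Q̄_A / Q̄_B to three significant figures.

— Configuration A (ϕ=+62.7°):
cos h₀ = −tan(+62.7°) tan(+23.300°) = -0.8344, h₀ = 2.5578 rad.
Bracket: h₀ sin ϕ sin δ + cos ϕ cos δ sin h₀ = 2.5578×0.88862×0.39555 + 0.45865×0.91845×0.55115 = 0.899050 + 0.232170 = 1.131220.
Q̄ = (S_0/π) × [bracket] = (589/π) × 1.131220 = 212.09 W/m².
— Configuration B (ϕ=+39.1°):
cos h₀ = −tan(+39.1°) tan(+23.300°) = -0.3500, h₀ = 1.9284 rad.
Bracket: h₀ sin ϕ sin δ + cos ϕ cos δ sin h₀ = 1.9284×0.63068×0.39555 + 0.77605×0.91845×0.93675 = 0.481069 + 0.667681 = 1.148750.
Q̄ = (S_0/π) × [bracket] = (589/π) × 1.148750 = 215.37 W/m².
Ratio Q̄_A / Q̄_B = 212.09 / 215.37 = 0.9848.

Q̄_A / Q̄_B ≈ 0.985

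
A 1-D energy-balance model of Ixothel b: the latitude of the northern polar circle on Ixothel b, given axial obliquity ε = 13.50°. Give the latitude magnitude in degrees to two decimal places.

The polar circle is the lowest latitude that experiences at least one full rotation of continuous daylight at the northern-summer solstice; it lies at |φ| = 90° − ε = 90° − 13.50° = 76.50°.

76.50°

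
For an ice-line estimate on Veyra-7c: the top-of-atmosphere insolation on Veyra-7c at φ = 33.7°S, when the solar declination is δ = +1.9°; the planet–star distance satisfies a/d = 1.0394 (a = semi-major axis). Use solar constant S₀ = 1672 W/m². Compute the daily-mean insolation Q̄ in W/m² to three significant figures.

Q̄ ≈ 462 W/m²

cos H₀ = −tan(-33.7°) tan(+1.900°) = 0.0221, H₀ = 1.5487 rad.
Bracket: H₀ sin φ sin δ + cos φ cos δ sin H₀ = 1.5487×-0.55484×0.03316 + 0.83195×0.99945×0.99976 = -0.028494 + 0.831293 = 0.802799.
Inverse-square distance factor (a/d)² = 1.0394² = 1.080352.
Q̄ = (S₀/π) × 1.080352 × [bracket] = (1672/π) × 1.080352 × 0.802799 = 461.6 W/m².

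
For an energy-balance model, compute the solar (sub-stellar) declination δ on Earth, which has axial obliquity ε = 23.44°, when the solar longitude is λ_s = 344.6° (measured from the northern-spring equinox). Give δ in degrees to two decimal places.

δ = -6.06°

sin δ = sin ε · sin λ_s = sin 23.44° × sin 344.6° = -0.105635.
δ = arcsin(-0.105635) = -6.06°.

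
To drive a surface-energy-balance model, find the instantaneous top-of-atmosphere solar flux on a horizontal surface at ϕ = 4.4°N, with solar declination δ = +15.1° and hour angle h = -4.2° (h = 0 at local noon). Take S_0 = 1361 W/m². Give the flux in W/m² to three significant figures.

1.33e+03 W/m²

cos θ_z = sin ϕ sin δ + cos ϕ cos δ cos h = 0.019986 + 0.960042 = 0.980028.
Flux = S_0 · cos θ_z = 1361 × 0.980028 = 1334 W/m².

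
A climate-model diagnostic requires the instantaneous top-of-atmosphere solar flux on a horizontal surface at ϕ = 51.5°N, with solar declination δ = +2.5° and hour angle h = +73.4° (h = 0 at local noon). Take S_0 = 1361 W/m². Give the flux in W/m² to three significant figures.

288 W/m²

cos θ_z = sin ϕ sin δ + cos ϕ cos δ cos h = 0.034137 + 0.177676 = 0.211813.
Flux = S_0 · cos θ_z = 1361 × 0.211813 = 288.3 W/m².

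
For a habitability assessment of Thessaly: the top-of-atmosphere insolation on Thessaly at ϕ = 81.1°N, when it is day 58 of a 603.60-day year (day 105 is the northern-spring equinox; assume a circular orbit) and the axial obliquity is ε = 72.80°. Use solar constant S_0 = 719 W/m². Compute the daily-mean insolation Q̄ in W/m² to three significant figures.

Solar longitude: L_s = 360° × (58 − 105)/603.60 = -28.032°, i.e. -28.032° + 360° = 331.968°.
sin δ = sin 72.80° × sin 331.968° = -0.44894, so δ = -26.676°.
cos h₀ = −tan(+81.1°) tan(-26.676°) = 3.2084 ≥ 1 ⇒ polar night, h₀ = 0 and Q̄ = 0.

Q̄ ≈ 0.00 W/m²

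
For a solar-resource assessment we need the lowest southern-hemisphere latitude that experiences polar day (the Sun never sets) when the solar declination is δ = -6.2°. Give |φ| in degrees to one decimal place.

|φ| = 83.8°

Polar day requires cos H₀ = −tan φ tan δ ≤ −1, i.e. tan φ tan δ ≥ 1.
The boundary is |tan φ| · |tan δ| = 1, so |φ| = 90° − |δ| = 90° − 6.2° = 83.8° in the southern hemisphere.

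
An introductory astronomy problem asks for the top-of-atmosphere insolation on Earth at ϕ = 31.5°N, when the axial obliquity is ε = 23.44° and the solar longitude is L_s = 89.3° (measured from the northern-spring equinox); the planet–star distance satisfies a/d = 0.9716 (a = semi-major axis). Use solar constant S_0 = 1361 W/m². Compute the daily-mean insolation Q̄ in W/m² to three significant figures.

Q̄ ≈ 465 W/m²

Solar declination: sin δ = sin ε · sin L_s = sin 23.44° × sin 89.3° = 0.39776, so δ = +23.438°.
cos h₀ = −tan(+31.5°) tan(+23.438°) = -0.2657, h₀ = 1.8397 rad.
Bracket: h₀ sin ϕ sin δ + cos ϕ cos δ sin h₀ = 1.8397×0.52250×0.39776 + 0.85264×0.91749×0.96406 = 0.382344 + 0.754173 = 1.136517.
Inverse-square distance factor (a/d)² = 0.9716² = 0.944007.
Q̄ = (S_0/π) × 0.944007 × [bracket] = (1361/π) × 0.944007 × 1.136517 = 464.8 W/m².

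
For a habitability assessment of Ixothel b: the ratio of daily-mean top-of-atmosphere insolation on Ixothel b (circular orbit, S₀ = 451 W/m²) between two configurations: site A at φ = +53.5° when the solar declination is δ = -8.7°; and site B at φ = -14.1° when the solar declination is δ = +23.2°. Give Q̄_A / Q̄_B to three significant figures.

— Configuration A (φ=+53.5°):
cos H₀ = −tan(+53.5°) tan(-8.700°) = 0.2068, H₀ = 1.3625 rad.
Bracket: H₀ sin φ sin δ + cos φ cos δ sin H₀ = 1.3625×0.80386×-0.15126 + 0.59482×0.98849×0.97838 = -0.165669 + 0.575262 = 0.409593.
Q̄ = (S₀/π) × [bracket] = (451/π) × 0.409593 = 58.800 W/m².
— Configuration B (φ=-14.1°):
cos H₀ = −tan(-14.1°) tan(+23.200°) = 0.1077, H₀ = 1.4629 rad.
Bracket: H₀ sin φ sin δ + cos φ cos δ sin H₀ = 1.4629×-0.24362×0.39394 + 0.96987×0.91914×0.99419 = -0.140397 + 0.886267 = 0.745870.
Q̄ = (S₀/π) × [bracket] = (451/π) × 0.745870 = 107.08 W/m².
Ratio Q̄_A / Q̄_B = 58.800 / 107.08 = 0.5491.

Q̄_A / Q̄_B ≈ 0.549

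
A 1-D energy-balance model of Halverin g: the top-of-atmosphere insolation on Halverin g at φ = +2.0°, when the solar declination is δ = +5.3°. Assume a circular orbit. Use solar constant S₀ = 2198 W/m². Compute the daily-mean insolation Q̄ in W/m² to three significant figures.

Q̄ ≈ 700 W/m²

cos H₀ = −tan(+2.0°) tan(+5.300°) = -0.0032, H₀ = 1.5740 rad.
Bracket: H₀ sin φ sin δ + cos φ cos δ sin H₀ = 1.5740×0.03490×0.09237 + 0.99939×0.99572×0.99999 = 0.005074 + 0.995103 = 1.000177.
Q̄ = (S₀/π) × [bracket] = (2198/π) × 1.000177 = 699.8 W/m².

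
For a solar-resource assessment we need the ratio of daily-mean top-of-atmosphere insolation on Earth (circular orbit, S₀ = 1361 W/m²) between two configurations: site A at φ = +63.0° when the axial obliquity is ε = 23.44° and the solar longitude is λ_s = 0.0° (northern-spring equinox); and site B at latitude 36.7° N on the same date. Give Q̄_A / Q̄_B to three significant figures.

Q̄_A / Q̄_B ≈ 0.566

— Configuration A (φ=+63.0°):
Solar declination: sin δ = sin ε · sin λ_s = sin 23.44° × sin 0.0° = 0.00000, so δ = +0.000°.
cos H₀ = −tan(+63.0°) tan(+0.000°) = -0.0000, H₀ = 1.5708 rad.
Bracket: H₀ sin φ sin δ + cos φ cos δ sin H₀ = 1.5708×0.89101×0.00000 + 0.45399×1.00000×1.00000 = 0.000000 + 0.453990 = 0.453990.
Q̄ = (S₀/π) × [bracket] = (1361/π) × 0.453990 = 196.68 W/m².
— Configuration B (φ=+36.7°):
cos H₀ = −tan(+36.7°) tan(+0.000°) = -0.0000, H₀ = 1.5708 rad.
Bracket: H₀ sin φ sin δ + cos φ cos δ sin H₀ = 1.5708×0.59763×0.00000 + 0.80178×1.00000×1.00000 = 0.000000 + 0.801780 = 0.801780.
Q̄ = (S₀/π) × [bracket] = (1361/π) × 0.801780 = 347.35 W/m².
Ratio Q̄_A / Q̄_B = 196.68 / 347.35 = 0.5662.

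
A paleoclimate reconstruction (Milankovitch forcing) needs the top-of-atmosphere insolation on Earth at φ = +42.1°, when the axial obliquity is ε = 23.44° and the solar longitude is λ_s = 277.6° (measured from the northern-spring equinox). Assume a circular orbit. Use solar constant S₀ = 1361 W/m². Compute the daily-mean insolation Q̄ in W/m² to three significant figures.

Solar declination: sin δ = sin ε · sin λ_s = sin 23.44° × sin 277.6° = -0.39429, so δ = -23.222°.
cos H₀ = −tan(+42.1°) tan(-23.222°) = 0.3877, H₀ = 1.1727 rad.
Bracket: H₀ sin φ sin δ + cos φ cos δ sin H₀ = 1.1727×0.67043×-0.39429 + 0.74198×0.91898×0.92179 = -0.309996 + 0.628536 = 0.318540.
Q̄ = (S₀/π) × [bracket] = (1361/π) × 0.318540 = 138.0 W/m².

Q̄ ≈ 138 W/m²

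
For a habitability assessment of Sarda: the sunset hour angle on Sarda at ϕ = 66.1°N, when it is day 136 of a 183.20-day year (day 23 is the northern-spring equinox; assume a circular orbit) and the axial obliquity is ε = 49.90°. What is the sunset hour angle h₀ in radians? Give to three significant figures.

h₀ = 0.00 rad

Solar longitude: L_s = 360° × (136 − 23)/183.20 = 222.052°.
sin δ = sin 49.90° × sin 222.052° = -0.51235, so δ = -30.821°.
cos h₀ = −tan ϕ · tan δ = 1.3463 ≥ 1, so the host star never rises (polar night) and h₀ = 0.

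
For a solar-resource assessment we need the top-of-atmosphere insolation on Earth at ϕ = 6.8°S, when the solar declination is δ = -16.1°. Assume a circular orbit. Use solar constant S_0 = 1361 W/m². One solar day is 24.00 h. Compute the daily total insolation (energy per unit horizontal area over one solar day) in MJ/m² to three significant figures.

cos h₀ = −tan(-6.8°) tan(-16.100°) = -0.0344, h₀ = 1.6052 rad.
Bracket: h₀ sin ϕ sin δ + cos ϕ cos δ sin h₀ = 1.6052×-0.11840×-0.27731 + 0.99297×0.96078×0.99941 = 0.052704 + 0.953463 = 1.006167.
Q̄ = (S_0/π) × [bracket] = (1361/π) × 1.006167 = 435.89 W/m².
Daily total = Q̄ × 24.00 h × 3600 s/h = 435.89 × 24.00 × 3600 / 10⁶ = 37.66 MJ/m².

37.7 MJ/m²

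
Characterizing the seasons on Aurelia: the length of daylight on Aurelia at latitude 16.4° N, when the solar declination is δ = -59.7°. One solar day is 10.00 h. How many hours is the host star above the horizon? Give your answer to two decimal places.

3.32 h

cos H₀ = −tan φ · tan δ = −tan(+16.4°) × tan(-59.700°) = 0.5037, so H₀ = 1.0430 rad = 59.76°.
Daylight = 2H₀/(2π) × 10.00 h = (1.0430/π) × 10.00 = 3.32 h.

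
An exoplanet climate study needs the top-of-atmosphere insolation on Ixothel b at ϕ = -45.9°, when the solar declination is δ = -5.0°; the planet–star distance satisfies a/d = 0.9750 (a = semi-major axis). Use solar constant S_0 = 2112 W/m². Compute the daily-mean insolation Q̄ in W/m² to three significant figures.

Q̄ ≈ 508 W/m²

cos h₀ = −tan(-45.9°) tan(-5.000°) = -0.0903, h₀ = 1.6612 rad.
Bracket: h₀ sin ϕ sin δ + cos ϕ cos δ sin h₀ = 1.6612×-0.71813×-0.08716 + 0.69591×0.99619×0.99592 = 0.103978 + 0.690430 = 0.794408.
Inverse-square distance factor (a/d)² = 0.9750² = 0.950625.
Q̄ = (S_0/π) × 0.950625 × [bracket] = (2112/π) × 0.950625 × 0.794408 = 507.7 W/m².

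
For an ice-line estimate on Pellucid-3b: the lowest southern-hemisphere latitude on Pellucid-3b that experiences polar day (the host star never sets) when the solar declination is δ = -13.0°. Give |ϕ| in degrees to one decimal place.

|ϕ| = 77.0°

Polar day requires cos h₀ = −tan ϕ tan δ ≤ −1, i.e. tan ϕ tan δ ≥ 1.
The boundary is |tan ϕ| · |tan δ| = 1, so |ϕ| = 90° − |δ| = 90° − 13.0° = 77.0° in the southern hemisphere.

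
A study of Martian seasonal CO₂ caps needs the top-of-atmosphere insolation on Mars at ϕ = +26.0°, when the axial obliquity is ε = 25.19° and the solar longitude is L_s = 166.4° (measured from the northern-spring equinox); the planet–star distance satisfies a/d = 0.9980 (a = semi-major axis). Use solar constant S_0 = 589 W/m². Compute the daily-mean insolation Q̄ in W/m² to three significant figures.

Q̄ ≈ 180 W/m²

Solar declination: sin δ = sin ε · sin L_s = sin 25.19° × sin 166.4° = 0.10008, so δ = +5.744°.
cos h₀ = −tan(+26.0°) tan(+5.744°) = -0.0491, h₀ = 1.6199 rad.
Bracket: h₀ sin ϕ sin δ + cos ϕ cos δ sin h₀ = 1.6199×0.43837×0.10008 + 0.89879×0.99498×0.99880 = 0.071068 + 0.893205 = 0.964273.
Inverse-square distance factor (a/d)² = 0.9980² = 0.996004.
Q̄ = (S_0/π) × 0.996004 × [bracket] = (589/π) × 0.996004 × 0.964273 = 180.1 W/m².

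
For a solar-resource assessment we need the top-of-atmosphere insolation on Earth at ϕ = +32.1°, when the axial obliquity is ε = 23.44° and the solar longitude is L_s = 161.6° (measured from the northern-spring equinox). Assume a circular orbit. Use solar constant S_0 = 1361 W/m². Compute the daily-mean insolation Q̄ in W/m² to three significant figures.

Solar declination: sin δ = sin ε · sin L_s = sin 23.44° × sin 161.6° = 0.12556, so δ = +7.213°.
cos h₀ = −tan(+32.1°) tan(+7.213°) = -0.0794, h₀ = 1.6503 rad.
Bracket: h₀ sin ϕ sin δ + cos ϕ cos δ sin h₀ = 1.6503×0.53140×0.12556 + 0.84712×0.99209×0.99684 = 0.110112 + 0.837764 = 0.947876.
Q̄ = (S_0/π) × [bracket] = (1361/π) × 0.947876 = 410.6 W/m².

Q̄ ≈ 411 W/m²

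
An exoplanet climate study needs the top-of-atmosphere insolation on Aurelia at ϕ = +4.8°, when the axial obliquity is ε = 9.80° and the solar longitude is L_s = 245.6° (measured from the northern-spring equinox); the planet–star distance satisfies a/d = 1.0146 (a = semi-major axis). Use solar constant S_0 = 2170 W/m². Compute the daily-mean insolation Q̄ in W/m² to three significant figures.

Solar declination: sin δ = sin ε · sin L_s = sin 9.80° × sin 245.6° = -0.15501, so δ = -8.917°.
cos h₀ = −tan(+4.8°) tan(-8.917°) = 0.0132, h₀ = 1.5576 rad.
Bracket: h₀ sin ϕ sin δ + cos ϕ cos δ sin h₀ = 1.5576×0.08368×-0.15501 + 0.99649×0.98791×0.99991 = -0.020204 + 0.984354 = 0.964150.
Inverse-square distance factor (a/d)² = 1.0146² = 1.029413.
Q̄ = (S_0/π) × 1.029413 × [bracket] = (2170/π) × 1.029413 × 0.964150 = 685.6 W/m².

Q̄ ≈ 686 W/m²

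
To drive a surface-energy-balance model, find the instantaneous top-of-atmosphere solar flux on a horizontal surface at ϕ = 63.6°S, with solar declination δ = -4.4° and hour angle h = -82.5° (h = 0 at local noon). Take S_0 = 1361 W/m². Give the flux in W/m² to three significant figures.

cos θ_z = sin ϕ sin δ + cos ϕ cos δ cos h = 0.068718 + 0.057865 = 0.126583.
Flux = S_0 · cos θ_z = 1361 × 0.126583 = 172.3 W/m².

172 W/m²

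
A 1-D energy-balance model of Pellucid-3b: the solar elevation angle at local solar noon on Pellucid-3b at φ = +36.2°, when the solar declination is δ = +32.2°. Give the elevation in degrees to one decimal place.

86.0°

At local noon the hour angle is zero, so the zenith angle equals |φ − δ| = |+36.2° − (+32.200°)| = 4.000°.
Elevation = 90° − 4.000° = 86.0°.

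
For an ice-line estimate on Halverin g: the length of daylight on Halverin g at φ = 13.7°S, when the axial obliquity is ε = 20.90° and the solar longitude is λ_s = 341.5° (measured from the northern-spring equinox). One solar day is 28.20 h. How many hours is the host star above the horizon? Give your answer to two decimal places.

Solar declination: sin δ = sin ε · sin λ_s = sin 20.90° × sin 341.5° = -0.11319, so δ = -6.500°.
cos H₀ = −tan φ · tan δ = −tan(-13.7°) × tan(-6.500°) = -0.0278, so H₀ = 1.5986 rad = 91.59°.
Daylight = 2H₀/(2π) × 28.20 h = (1.5986/π) × 28.20 = 14.35 h.

14.35 h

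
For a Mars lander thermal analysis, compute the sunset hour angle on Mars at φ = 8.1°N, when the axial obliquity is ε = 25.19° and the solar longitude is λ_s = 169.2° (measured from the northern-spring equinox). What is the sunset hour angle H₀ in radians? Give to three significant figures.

Solar declination: sin δ = sin ε · sin λ_s = sin 25.19° × sin 169.2° = 0.07975, so δ = +4.574°.
cos H₀ = −tan φ · tan δ = −tan(+8.1°) × tan(+4.574°) = -0.0114, so H₀ = 1.5822 rad = 90.65°.

H₀ = 1.58 rad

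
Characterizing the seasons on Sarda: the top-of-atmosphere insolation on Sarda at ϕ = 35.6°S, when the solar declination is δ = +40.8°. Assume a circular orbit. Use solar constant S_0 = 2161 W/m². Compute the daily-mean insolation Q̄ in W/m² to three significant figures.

Q̄ ≈ 96.2 W/m²

cos h₀ = −tan(-35.6°) tan(+40.800°) = 0.6180, h₀ = 0.9046 rad.
Bracket: h₀ sin ϕ sin δ + cos ϕ cos δ sin h₀ = 0.9046×-0.58212×0.65342 + 0.81310×0.75700×0.78620 = -0.344082 + 0.483919 = 0.139837.
Q̄ = (S_0/π) × [bracket] = (2161/π) × 0.139837 = 96.19 W/m².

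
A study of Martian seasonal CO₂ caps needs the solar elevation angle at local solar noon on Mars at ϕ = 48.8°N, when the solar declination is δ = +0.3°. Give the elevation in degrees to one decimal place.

At local noon the hour angle is zero, so the zenith angle equals |ϕ − δ| = |+48.8° − (+0.300°)| = 48.500°.
Elevation = 90° − 48.500° = 41.5°.

41.5°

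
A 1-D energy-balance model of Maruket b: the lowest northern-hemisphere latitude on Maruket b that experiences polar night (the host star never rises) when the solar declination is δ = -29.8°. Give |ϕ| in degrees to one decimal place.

Polar night requires cos h₀ = −tan ϕ tan δ ≥ 1, i.e. tan ϕ tan δ ≤ −1.
The boundary is |tan ϕ| · |tan δ| = 1, so |ϕ| = 90° − |δ| = 90° − 29.8° = 60.2° in the northern hemisphere.

|ϕ| = 60.2°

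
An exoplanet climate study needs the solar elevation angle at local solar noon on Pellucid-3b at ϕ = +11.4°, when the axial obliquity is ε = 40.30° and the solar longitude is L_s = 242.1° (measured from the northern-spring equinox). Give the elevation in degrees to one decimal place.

43.7°

Solar declination: sin δ = sin ε · sin L_s = sin 40.30° × sin 242.1° = -0.57161, so δ = -34.863°.
At local noon the hour angle is zero, so the zenith angle equals |ϕ − δ| = |+11.4° − (-34.863°)| = 46.263°.
Elevation = 90° − 46.263° = 43.7°.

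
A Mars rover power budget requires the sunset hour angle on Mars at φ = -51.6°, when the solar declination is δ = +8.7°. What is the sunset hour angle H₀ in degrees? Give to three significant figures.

H₀ = 78.9°

cos H₀ = −tan φ · tan δ = −tan(-51.6°) × tan(+8.700°) = 0.1931, so H₀ = 1.3765 rad = 78.87°.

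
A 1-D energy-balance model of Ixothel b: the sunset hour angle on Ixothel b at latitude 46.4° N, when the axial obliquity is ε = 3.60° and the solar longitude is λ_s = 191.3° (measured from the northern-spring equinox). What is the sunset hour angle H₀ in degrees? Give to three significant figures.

H₀ = 89.3°

Solar declination: sin δ = sin ε · sin λ_s = sin 3.60° × sin 191.3° = -0.01230, so δ = -0.705°.
cos H₀ = −tan φ · tan δ = −tan(+46.4°) × tan(-0.705°) = 0.0129, so H₀ = 1.5579 rad = 89.26°.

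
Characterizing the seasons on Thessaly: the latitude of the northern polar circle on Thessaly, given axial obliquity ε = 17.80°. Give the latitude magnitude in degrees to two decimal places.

The polar circle is the lowest latitude that experiences at least one full rotation of continuous daylight at the northern-summer solstice; it lies at |φ| = 90° − ε = 90° − 17.80° = 72.20°.

72.20°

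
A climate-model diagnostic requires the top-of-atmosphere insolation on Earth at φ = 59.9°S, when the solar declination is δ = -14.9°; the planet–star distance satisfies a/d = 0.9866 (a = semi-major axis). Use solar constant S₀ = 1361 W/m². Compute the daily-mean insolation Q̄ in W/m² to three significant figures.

Q̄ ≈ 374 W/m²

cos H₀ = −tan(-59.9°) tan(-14.900°) = -0.4590, H₀ = 2.0477 rad.
Bracket: H₀ sin φ sin δ + cos φ cos δ sin H₀ = 2.0477×-0.86515×-0.25713 + 0.50151×0.96638×0.88843 = 0.455523 + 0.430577 = 0.886100.
Inverse-square distance factor (a/d)² = 0.9866² = 0.973380.
Q̄ = (S₀/π) × 0.973380 × [bracket] = (1361/π) × 0.973380 × 0.886100 = 373.7 W/m².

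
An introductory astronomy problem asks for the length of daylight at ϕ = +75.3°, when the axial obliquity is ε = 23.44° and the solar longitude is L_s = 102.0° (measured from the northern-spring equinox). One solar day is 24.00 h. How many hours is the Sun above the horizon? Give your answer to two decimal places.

Solar declination: sin δ = sin ε · sin L_s = sin 23.44° × sin 102.0° = 0.38910, so δ = +22.898°.
Sunrise equation: cos h₀ = −tan ϕ · tan δ = -1.6100 ≤ −1, so the Sun never sets (polar day) and h₀ = π.
Daylight = 2h₀/(2π) × 24.00 h = (3.1416/π) × 24.00 = 24.00 h.

24.00 h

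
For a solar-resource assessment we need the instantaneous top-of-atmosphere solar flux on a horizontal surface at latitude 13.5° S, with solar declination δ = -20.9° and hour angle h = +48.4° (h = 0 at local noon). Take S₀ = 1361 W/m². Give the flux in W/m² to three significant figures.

934 W/m²

cos θ_z = sin φ sin δ + cos φ cos δ cos h = 0.083279 + 0.603105 = 0.686384.
Flux = S₀ · cos θ_z = 1361 × 0.686384 = 934.2 W/m².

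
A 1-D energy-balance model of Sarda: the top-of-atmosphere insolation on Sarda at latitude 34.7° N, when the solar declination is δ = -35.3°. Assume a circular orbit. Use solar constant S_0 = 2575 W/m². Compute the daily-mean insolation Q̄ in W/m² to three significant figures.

cos h₀ = −tan(+34.7°) tan(-35.300°) = 0.4903, h₀ = 1.0584 rad.
Bracket: h₀ sin ϕ sin δ + cos ϕ cos δ sin h₀ = 1.0584×0.56928×-0.57786 + 0.82214×0.81614×0.87157 = -0.348176 + 0.584807 = 0.236631.
Q̄ = (S_0/π) × [bracket] = (2575/π) × 0.236631 = 194.0 W/m².

Q̄ ≈ 194 W/m²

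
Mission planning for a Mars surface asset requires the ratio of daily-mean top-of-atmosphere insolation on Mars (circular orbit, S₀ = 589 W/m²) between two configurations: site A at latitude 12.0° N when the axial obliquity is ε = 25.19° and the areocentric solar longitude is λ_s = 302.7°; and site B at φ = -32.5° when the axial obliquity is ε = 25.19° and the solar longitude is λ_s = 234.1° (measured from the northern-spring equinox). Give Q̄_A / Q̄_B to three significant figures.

Q̄_A / Q̄_B ≈ 0.724

— Configuration A (φ=+12.0°):
sin δ = sin 25.19° × sin 302.7° = -0.35816, so δ = -20.988°.
cos H₀ = −tan(+12.0°) tan(-20.988°) = 0.0815, H₀ = 1.4892 rad.
Bracket: H₀ sin φ sin δ + cos φ cos δ sin H₀ = 1.4892×0.20791×-0.35816 + 0.97815×0.93366×0.99667 = -0.110893 + 0.910218 = 0.799325.
Q̄ = (S₀/π) × [bracket] = (589/π) × 0.799325 = 149.86 W/m².
— Configuration B (φ=-32.5°):
Solar declination: sin δ = sin ε · sin λ_s = sin 25.19° × sin 234.1° = -0.34477, so δ = -20.168°.
cos H₀ = −tan(-32.5°) tan(-20.168°) = -0.2340, H₀ = 1.8070 rad.
Bracket: H₀ sin φ sin δ + cos φ cos δ sin H₀ = 1.8070×-0.53730×-0.34477 + 0.84339×0.93869×0.97224 = 0.334738 + 0.769705 = 1.104443.
Q̄ = (S₀/π) × [bracket] = (589/π) × 1.104443 = 207.07 W/m².
Ratio Q̄_A / Q̄_B = 149.86 / 207.07 = 0.7237.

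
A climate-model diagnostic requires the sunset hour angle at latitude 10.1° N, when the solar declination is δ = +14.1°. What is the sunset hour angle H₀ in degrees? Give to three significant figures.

cos H₀ = −tan φ · tan δ = −tan(+10.1°) × tan(+14.100°) = -0.0447, so H₀ = 1.6156 rad = 92.56°.

H₀ = 92.6°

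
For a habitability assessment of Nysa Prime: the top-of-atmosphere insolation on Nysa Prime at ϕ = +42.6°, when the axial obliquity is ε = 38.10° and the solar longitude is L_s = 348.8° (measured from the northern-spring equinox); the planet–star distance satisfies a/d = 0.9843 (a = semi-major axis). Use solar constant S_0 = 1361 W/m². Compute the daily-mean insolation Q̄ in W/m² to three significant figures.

Q̄ ≈ 255 W/m²

Solar declination: sin δ = sin ε · sin L_s = sin 38.10° × sin 348.8° = -0.11985, so δ = -6.883°.
cos h₀ = −tan(+42.6°) tan(-6.883°) = 0.1110, h₀ = 1.4596 rad.
Bracket: h₀ sin ϕ sin δ + cos ϕ cos δ sin h₀ = 1.4596×0.67688×-0.11985 + 0.73610×0.99279×0.99382 = -0.118409 + 0.726276 = 0.607867.
Inverse-square distance factor (a/d)² = 0.9843² = 0.968846.
Q̄ = (S_0/π) × 0.968846 × [bracket] = (1361/π) × 0.968846 × 0.607867 = 255.1 W/m².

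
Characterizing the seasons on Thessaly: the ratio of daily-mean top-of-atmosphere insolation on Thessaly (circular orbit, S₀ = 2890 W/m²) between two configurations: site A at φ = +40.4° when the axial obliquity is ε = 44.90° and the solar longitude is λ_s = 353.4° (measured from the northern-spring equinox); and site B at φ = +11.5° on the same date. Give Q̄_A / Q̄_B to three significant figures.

— Configuration A (φ=+40.4°):
Solar declination: sin δ = sin ε · sin λ_s = sin 44.90° × sin 353.4° = -0.08113, so δ = -4.654°.
cos H₀ = −tan(+40.4°) tan(-4.654°) = 0.0693, H₀ = 1.5015 rad.
Bracket: H₀ sin φ sin δ + cos φ cos δ sin H₀ = 1.5015×0.64812×-0.08113 + 0.76154×0.99670×0.99760 = -0.078952 + 0.757205 = 0.678253.
Q̄ = (S₀/π) × [bracket] = (2890/π) × 0.678253 = 623.94 W/m².
— Configuration B (φ=+11.5°):
cos H₀ = −tan(+11.5°) tan(-4.654°) = 0.0166, H₀ = 1.5542 rad.
Bracket: H₀ sin φ sin δ + cos φ cos δ sin H₀ = 1.5542×0.19937×-0.08113 + 0.97992×0.99670×0.99986 = -0.025139 + 0.976550 = 0.951411.
Q̄ = (S₀/π) × [bracket] = (2890/π) × 0.951411 = 875.22 W/m².
Ratio Q̄_A / Q̄_B = 623.94 / 875.22 = 0.7129.

Q̄_A / Q̄_B ≈ 0.713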